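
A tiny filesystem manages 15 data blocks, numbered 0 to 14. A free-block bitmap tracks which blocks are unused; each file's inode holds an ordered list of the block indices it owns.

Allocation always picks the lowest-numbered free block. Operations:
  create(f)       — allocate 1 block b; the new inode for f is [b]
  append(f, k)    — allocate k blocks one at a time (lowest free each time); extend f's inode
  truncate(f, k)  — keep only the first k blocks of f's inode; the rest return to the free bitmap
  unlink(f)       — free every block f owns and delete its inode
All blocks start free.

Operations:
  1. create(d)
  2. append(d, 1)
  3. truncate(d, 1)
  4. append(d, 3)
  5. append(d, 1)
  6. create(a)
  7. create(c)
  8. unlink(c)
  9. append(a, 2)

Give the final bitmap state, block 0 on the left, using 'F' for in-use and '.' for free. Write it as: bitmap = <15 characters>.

after create(d) → d:[0]  free=[F..............]
after append(d, 1) → d:[0, 1]  free=[FF.............]
after truncate(d, 1) → d:[0]  free=[F..............]
after append(d, 3) → d:[0, 1, 2, 3]  free=[FFFF...........]
after append(d, 1) → d:[0, 1, 2, 3, 4]  free=[FFFFF..........]
after create(a) → a:[5], d:[0, 1, 2, 3, 4]  free=[FFFFFF.........]
after create(c) → a:[5], c:[6], d:[0, 1, 2, 3, 4]  free=[FFFFFFF........]
after unlink(c) → a:[5], d:[0, 1, 2, 3, 4]  free=[FFFFFF.........]
after append(a, 2) → a:[5, 6, 7], d:[0, 1, 2, 3, 4]  free=[FFFFFFFF.......]

bitmap = FFFFFFFF.......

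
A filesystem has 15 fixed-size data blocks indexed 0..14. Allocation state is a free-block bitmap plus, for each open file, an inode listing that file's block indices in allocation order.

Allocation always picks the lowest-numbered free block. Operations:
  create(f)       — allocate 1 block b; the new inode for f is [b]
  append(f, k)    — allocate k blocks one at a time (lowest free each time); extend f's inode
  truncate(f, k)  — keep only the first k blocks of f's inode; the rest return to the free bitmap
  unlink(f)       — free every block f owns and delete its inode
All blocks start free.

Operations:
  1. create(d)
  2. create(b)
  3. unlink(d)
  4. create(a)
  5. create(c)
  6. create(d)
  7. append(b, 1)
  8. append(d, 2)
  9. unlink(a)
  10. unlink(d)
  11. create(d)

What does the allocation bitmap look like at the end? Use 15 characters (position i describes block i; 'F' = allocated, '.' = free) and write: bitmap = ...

bitmap = FFF.F..........

after create(d) → d:[0]  free=[F..............]
after create(b) → b:[1], d:[0]  free=[FF.............]
after unlink(d) → b:[1]  free=[.F.............]
after create(a) → a:[0], b:[1]  free=[FF.............]
after create(c) → a:[0], b:[1], c:[2]  free=[FFF............]
after create(d) → a:[0], b:[1], c:[2], d:[3]  free=[FFFF...........]
after append(b, 1) → a:[0], b:[1, 4], c:[2], d:[3]  free=[FFFFF..........]
after append(d, 2) → a:[0], b:[1, 4], c:[2], d:[3, 5, 6]  free=[FFFFFFF........]
after unlink(a) → b:[1, 4], c:[2], d:[3, 5, 6]  free=[.FFFFFF........]
after unlink(d) → b:[1, 4], c:[2]  free=[.FF.F..........]
after create(d) → b:[1, 4], c:[2], d:[0]  free=[FFF.F..........]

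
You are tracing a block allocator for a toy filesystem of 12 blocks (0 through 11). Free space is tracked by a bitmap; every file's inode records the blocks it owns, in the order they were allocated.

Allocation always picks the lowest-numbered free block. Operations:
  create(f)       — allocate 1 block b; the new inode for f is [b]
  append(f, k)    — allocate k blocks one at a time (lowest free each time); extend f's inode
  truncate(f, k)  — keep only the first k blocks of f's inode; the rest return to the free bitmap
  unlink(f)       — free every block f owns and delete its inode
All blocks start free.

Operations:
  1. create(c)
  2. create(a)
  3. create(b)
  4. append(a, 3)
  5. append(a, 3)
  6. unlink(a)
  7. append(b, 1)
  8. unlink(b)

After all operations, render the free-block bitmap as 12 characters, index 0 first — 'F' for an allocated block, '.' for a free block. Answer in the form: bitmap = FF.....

[1] create(c) — c=0 (map F...........)
[2] create(a) — a=1 c=0 (map FF..........)
[3] create(b) — a=1 b=2 c=0 (map FFF.........)
[4] append(a, 3) — a=1,3,4,5 b=2 c=0 (map FFFFFF......)
[5] append(a, 3) — a=1,3,4,5,6,7,8 b=2 c=0 (map FFFFFFFFF...)
[6] unlink(a) — b=2 c=0 (map F.F.........)
[7] append(b, 1) — b=2,1 c=0 (map FFF.........)
[8] unlink(b) — c=0 (map F...........)

bitmap = F...........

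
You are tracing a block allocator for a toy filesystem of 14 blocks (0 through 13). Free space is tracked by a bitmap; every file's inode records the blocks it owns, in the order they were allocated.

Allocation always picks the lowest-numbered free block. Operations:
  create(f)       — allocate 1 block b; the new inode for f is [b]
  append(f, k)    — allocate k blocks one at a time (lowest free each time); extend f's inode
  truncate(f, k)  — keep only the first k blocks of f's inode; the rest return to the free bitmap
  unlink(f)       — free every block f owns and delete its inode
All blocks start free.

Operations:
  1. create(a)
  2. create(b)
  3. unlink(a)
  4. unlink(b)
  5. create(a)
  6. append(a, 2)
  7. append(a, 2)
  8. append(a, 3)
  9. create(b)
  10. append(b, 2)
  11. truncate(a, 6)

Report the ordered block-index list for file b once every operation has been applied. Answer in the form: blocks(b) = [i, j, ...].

create(a): bitmap=F............. | a=[0]
create(b): bitmap=FF............ | a=[0] b=[1]
unlink(a): bitmap=.F............ | b=[1]
unlink(b): bitmap=.............. | 
create(a): bitmap=F............. | a=[0]
append(a, 2): bitmap=FFF........... | a=[0, 1, 2]
append(a, 2): bitmap=FFFFF......... | a=[0, 1, 2, 3, 4]
append(a, 3): bitmap=FFFFFFFF...... | a=[0, 1, 2, 3, 4, 5, 6, 7]
create(b): bitmap=FFFFFFFFF..... | a=[0, 1, 2, 3, 4, 5, 6, 7] b=[8]
append(b, 2): bitmap=FFFFFFFFFFF... | a=[0, 1, 2, 3, 4, 5, 6, 7] b=[8, 9, 10]
truncate(a, 6): bitmap=FFFFFF..FFF... | a=[0, 1, 2, 3, 4, 5] b=[8, 9, 10]

blocks(b) = [8, 9, 10]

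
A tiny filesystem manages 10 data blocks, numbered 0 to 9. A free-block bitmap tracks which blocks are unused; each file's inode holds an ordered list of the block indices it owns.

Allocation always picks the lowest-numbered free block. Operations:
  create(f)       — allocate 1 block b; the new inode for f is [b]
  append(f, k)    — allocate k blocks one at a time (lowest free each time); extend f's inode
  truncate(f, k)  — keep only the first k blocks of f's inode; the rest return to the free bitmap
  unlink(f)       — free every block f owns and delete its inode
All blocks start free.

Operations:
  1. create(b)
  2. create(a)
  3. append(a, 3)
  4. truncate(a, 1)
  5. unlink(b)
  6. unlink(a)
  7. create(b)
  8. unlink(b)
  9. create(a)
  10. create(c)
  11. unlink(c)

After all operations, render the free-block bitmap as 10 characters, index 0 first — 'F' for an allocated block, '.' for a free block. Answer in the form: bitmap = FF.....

bitmap = F.........

create(b): bitmap=F......... | b=[0]
create(a): bitmap=FF........ | a=[1] b=[0]
append(a, 3): bitmap=FFFFF..... | a=[1, 2, 3, 4] b=[0]
truncate(a, 1): bitmap=FF........ | a=[1] b=[0]
unlink(b): bitmap=.F........ | a=[1]
unlink(a): bitmap=.......... | 
create(b): bitmap=F......... | b=[0]
unlink(b): bitmap=.......... | 
create(a): bitmap=F......... | a=[0]
create(c): bitmap=FF........ | a=[0] c=[1]
unlink(c): bitmap=F......... | a=[0]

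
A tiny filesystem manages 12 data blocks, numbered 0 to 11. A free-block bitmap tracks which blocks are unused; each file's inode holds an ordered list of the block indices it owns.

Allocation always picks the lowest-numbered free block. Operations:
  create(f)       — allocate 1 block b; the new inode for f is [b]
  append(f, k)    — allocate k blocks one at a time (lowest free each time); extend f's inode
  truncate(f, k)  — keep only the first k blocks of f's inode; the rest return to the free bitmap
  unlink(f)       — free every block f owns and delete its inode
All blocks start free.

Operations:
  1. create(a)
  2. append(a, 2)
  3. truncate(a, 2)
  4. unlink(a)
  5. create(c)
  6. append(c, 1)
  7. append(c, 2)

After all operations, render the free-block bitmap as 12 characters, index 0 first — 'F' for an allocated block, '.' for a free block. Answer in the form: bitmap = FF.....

[1] create(a) — a=0 (map F...........)
[2] append(a, 2) — a=0,1,2 (map FFF.........)
[3] truncate(a, 2) — a=0,1 (map FF..........)
[4] unlink(a) —  (map ............)
[5] create(c) — c=0 (map F...........)
[6] append(c, 1) — c=0,1 (map FF..........)
[7] append(c, 2) — c=0,1,2,3 (map FFFF........)

bitmap = FFFF........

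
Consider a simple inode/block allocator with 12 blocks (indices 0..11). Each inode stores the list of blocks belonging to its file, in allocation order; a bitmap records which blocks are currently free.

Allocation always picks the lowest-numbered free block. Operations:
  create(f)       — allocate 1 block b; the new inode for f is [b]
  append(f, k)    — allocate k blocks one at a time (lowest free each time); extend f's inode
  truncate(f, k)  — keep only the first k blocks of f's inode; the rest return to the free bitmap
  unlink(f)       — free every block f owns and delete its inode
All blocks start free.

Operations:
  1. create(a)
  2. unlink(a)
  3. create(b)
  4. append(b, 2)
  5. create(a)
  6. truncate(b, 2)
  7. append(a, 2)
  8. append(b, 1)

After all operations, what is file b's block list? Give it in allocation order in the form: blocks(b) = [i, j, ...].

blocks(b) = [0, 1, 5]

[1] create(a) — a=0 (map F...........)
[2] unlink(a) —  (map ............)
[3] create(b) — b=0 (map F...........)
[4] append(b, 2) — b=0,1,2 (map FFF.........)
[5] create(a) — a=3 b=0,1,2 (map FFFF........)
[6] truncate(b, 2) — a=3 b=0,1 (map FF.F........)
[7] append(a, 2) — a=3,2,4 b=0,1 (map FFFFF.......)
[8] append(b, 1) — a=3,2,4 b=0,1,5 (map FFFFFF......)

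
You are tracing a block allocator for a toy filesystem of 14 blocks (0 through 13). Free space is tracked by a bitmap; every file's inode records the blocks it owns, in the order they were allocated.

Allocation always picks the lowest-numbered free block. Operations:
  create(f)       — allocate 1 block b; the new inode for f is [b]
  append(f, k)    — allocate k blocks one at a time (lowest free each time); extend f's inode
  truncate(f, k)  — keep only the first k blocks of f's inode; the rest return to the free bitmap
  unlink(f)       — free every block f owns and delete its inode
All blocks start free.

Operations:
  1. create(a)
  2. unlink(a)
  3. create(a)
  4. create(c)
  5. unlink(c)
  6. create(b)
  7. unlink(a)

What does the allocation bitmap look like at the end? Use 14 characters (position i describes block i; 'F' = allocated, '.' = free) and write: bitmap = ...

bitmap = .F............

  1. create(a)  ⇒  F.............  {a→[0]}
  2. unlink(a)  ⇒  ..............  {}
  3. create(a)  ⇒  F.............  {a→[0]}
  4. create(c)  ⇒  FF............  {a→[0]; c→[1]}
  5. unlink(c)  ⇒  F.............  {a→[0]}
  6. create(b)  ⇒  FF............  {a→[0]; b→[1]}
  7. unlink(a)  ⇒  .F............  {b→[1]}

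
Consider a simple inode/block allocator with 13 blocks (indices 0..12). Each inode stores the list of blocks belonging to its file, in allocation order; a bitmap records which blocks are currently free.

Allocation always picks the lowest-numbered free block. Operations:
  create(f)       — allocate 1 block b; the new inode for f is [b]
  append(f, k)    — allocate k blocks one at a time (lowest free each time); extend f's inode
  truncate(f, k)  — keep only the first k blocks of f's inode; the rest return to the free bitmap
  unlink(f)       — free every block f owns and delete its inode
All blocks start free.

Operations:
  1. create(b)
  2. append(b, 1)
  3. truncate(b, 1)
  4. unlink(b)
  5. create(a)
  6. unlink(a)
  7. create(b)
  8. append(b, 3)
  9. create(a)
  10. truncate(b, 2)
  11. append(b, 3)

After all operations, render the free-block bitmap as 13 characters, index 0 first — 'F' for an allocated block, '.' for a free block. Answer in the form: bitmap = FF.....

bitmap = FFFFFF.......

after create(b) → b:[0]  free=[F............]
after append(b, 1) → b:[0, 1]  free=[FF...........]
after truncate(b, 1) → b:[0]  free=[F............]
after unlink(b) →   free=[.............]
after create(a) → a:[0]  free=[F............]
after unlink(a) →   free=[.............]
after create(b) → b:[0]  free=[F............]
after append(b, 3) → b:[0, 1, 2, 3]  free=[FFFF.........]
after create(a) → a:[4], b:[0, 1, 2, 3]  free=[FFFFF........]
after truncate(b, 2) → a:[4], b:[0, 1]  free=[FF..F........]
after append(b, 3) → a:[4], b:[0, 1, 2, 3, 5]  free=[FFFFFF.......]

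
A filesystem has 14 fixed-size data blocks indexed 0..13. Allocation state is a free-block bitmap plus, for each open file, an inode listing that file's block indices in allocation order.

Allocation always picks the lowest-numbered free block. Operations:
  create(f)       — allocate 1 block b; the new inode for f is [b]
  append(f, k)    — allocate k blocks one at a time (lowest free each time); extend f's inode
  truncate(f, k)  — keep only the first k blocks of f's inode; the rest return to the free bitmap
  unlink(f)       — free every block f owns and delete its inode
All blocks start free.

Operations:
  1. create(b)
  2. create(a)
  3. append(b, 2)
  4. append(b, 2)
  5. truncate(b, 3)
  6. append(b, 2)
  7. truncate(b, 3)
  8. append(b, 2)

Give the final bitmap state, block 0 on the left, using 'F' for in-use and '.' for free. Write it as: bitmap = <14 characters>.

[1] create(b) — b=0 (map F.............)
[2] create(a) — a=1 b=0 (map FF............)
[3] append(b, 2) — a=1 b=0,2,3 (map FFFF..........)
[4] append(b, 2) — a=1 b=0,2,3,4,5 (map FFFFFF........)
[5] truncate(b, 3) — a=1 b=0,2,3 (map FFFF..........)
[6] append(b, 2) — a=1 b=0,2,3,4,5 (map FFFFFF........)
[7] truncate(b, 3) — a=1 b=0,2,3 (map FFFF..........)
[8] append(b, 2) — a=1 b=0,2,3,4,5 (map FFFFFF........)

bitmap = FFFFFF........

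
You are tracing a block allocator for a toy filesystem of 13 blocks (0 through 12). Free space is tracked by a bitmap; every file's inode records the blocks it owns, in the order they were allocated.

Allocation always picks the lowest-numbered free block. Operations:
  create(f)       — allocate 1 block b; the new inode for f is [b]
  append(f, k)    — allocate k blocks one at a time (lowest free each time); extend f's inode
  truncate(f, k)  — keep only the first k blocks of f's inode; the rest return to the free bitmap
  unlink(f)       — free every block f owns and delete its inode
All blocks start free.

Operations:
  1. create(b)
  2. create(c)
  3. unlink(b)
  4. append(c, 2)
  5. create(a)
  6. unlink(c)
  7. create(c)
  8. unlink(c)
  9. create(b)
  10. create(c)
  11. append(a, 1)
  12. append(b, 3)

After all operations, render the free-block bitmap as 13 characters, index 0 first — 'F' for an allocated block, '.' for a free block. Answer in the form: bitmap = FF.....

after create(b) → b:[0]  free=[F............]
after create(c) → b:[0], c:[1]  free=[FF...........]
after unlink(b) → c:[1]  free=[.F...........]
after append(c, 2) → c:[1, 0, 2]  free=[FFF..........]
after create(a) → a:[3], c:[1, 0, 2]  free=[FFFF.........]
after unlink(c) → a:[3]  free=[...F.........]
after create(c) → a:[3], c:[0]  free=[F..F.........]
after unlink(c) → a:[3]  free=[...F.........]
after create(b) → a:[3], b:[0]  free=[F..F.........]
after create(c) → a:[3], b:[0], c:[1]  free=[FF.F.........]
after append(a, 1) → a:[3, 2], b:[0], c:[1]  free=[FFFF.........]
after append(b, 3) → a:[3, 2], b:[0, 4, 5, 6], c:[1]  free=[FFFFFFF......]

bitmap = FFFFFFF......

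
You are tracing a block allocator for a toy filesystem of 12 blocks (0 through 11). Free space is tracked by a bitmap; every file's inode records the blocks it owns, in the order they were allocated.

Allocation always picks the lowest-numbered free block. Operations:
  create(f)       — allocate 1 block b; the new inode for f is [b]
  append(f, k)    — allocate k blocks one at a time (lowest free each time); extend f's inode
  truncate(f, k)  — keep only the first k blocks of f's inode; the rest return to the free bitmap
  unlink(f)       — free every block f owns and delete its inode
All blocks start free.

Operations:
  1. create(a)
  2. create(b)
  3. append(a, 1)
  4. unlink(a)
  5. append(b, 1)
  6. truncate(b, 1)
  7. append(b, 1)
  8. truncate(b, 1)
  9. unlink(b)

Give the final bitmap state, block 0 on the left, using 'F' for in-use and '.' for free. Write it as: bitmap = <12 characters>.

  1. create(a)  ⇒  F...........  {a→[0]}
  2. create(b)  ⇒  FF..........  {a→[0]; b→[1]}
  3. append(a, 1)  ⇒  FFF.........  {a→[0, 2]; b→[1]}
  4. unlink(a)  ⇒  .F..........  {b→[1]}
  5. append(b, 1)  ⇒  FF..........  {b→[1, 0]}
  6. truncate(b, 1)  ⇒  .F..........  {b→[1]}
  7. append(b, 1)  ⇒  FF..........  {b→[1, 0]}
  8. truncate(b, 1)  ⇒  .F..........  {b→[1]}
  9. unlink(b)  ⇒  ............  {}

bitmap = ............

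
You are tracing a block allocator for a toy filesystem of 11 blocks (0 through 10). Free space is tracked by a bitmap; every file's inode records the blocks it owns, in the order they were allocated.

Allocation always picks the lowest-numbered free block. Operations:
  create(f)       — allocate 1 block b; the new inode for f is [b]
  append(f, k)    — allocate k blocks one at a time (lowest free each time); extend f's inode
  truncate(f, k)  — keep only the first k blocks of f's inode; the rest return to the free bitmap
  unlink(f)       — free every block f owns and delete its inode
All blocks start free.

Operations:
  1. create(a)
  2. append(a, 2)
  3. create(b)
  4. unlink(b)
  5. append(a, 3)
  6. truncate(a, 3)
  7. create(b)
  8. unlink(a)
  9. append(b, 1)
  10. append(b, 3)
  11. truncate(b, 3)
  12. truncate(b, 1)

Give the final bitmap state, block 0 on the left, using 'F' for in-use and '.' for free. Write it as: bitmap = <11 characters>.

create(a): bitmap=F.......... | a=[0]
append(a, 2): bitmap=FFF........ | a=[0, 1, 2]
create(b): bitmap=FFFF....... | a=[0, 1, 2] b=[3]
unlink(b): bitmap=FFF........ | a=[0, 1, 2]
append(a, 3): bitmap=FFFFFF..... | a=[0, 1, 2, 3, 4, 5]
truncate(a, 3): bitmap=FFF........ | a=[0, 1, 2]
create(b): bitmap=FFFF....... | a=[0, 1, 2] b=[3]
unlink(a): bitmap=...F....... | b=[3]
append(b, 1): bitmap=F..F....... | b=[3, 0]
append(b, 3): bitmap=FFFFF...... | b=[3, 0, 1, 2, 4]
truncate(b, 3): bitmap=FF.F....... | b=[3, 0, 1]
truncate(b, 1): bitmap=...F....... | b=[3]

bitmap = ...F.......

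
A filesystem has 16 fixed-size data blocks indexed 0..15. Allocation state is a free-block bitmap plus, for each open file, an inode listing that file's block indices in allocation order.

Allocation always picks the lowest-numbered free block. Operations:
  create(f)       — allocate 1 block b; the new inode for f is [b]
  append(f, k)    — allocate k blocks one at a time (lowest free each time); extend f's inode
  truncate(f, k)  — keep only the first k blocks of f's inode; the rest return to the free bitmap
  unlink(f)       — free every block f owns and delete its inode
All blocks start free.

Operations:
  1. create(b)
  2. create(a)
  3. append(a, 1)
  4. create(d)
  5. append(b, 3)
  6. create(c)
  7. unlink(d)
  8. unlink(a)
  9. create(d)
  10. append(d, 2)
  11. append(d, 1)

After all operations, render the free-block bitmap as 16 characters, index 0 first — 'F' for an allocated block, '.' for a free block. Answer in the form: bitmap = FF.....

create(b): bitmap=F............... | b=[0]
create(a): bitmap=FF.............. | a=[1] b=[0]
append(a, 1): bitmap=FFF............. | a=[1, 2] b=[0]
create(d): bitmap=FFFF............ | a=[1, 2] b=[0] d=[3]
append(b, 3): bitmap=FFFFFFF......... | a=[1, 2] b=[0, 4, 5, 6] d=[3]
create(c): bitmap=FFFFFFFF........ | a=[1, 2] b=[0, 4, 5, 6] c=[7] d=[3]
unlink(d): bitmap=FFF.FFFF........ | a=[1, 2] b=[0, 4, 5, 6] c=[7]
unlink(a): bitmap=F...FFFF........ | b=[0, 4, 5, 6] c=[7]
create(d): bitmap=FF..FFFF........ | b=[0, 4, 5, 6] c=[7] d=[1]
append(d, 2): bitmap=FFFFFFFF........ | b=[0, 4, 5, 6] c=[7] d=[1, 2, 3]
append(d, 1): bitmap=FFFFFFFFF....... | b=[0, 4, 5, 6] c=[7] d=[1, 2, 3, 8]

bitmap = FFFFFFFFF.......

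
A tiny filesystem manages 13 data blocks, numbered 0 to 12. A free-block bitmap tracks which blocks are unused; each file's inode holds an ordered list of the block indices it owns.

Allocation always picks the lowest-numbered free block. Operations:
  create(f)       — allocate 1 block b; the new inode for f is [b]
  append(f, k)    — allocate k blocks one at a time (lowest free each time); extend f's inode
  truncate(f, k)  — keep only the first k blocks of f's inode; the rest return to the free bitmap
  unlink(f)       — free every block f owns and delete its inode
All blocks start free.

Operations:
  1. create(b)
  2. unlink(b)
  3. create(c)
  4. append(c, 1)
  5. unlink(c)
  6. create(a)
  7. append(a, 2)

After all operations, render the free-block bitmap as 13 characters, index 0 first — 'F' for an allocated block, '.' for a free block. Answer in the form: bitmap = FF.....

  1. create(b)  ⇒  F............  {b→[0]}
  2. unlink(b)  ⇒  .............  {}
  3. create(c)  ⇒  F............  {c→[0]}
  4. append(c, 1)  ⇒  FF...........  {c→[0, 1]}
  5. unlink(c)  ⇒  .............  {}
  6. create(a)  ⇒  F............  {a→[0]}
  7. append(a, 2)  ⇒  FFF..........  {a→[0, 1, 2]}

bitmap = FFF..........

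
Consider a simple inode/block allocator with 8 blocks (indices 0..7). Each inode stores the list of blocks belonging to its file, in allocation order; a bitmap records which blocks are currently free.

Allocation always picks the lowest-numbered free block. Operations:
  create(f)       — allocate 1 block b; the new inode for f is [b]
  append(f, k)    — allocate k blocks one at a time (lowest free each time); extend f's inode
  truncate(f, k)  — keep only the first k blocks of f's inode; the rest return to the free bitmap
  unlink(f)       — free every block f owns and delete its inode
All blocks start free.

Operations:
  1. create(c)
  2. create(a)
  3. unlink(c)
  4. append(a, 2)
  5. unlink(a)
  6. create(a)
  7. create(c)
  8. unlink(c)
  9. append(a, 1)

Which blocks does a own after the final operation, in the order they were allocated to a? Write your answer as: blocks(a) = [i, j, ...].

blocks(a) = [0, 1]

create(c): bitmap=F....... | c=[0]
create(a): bitmap=FF...... | a=[1] c=[0]
unlink(c): bitmap=.F...... | a=[1]
append(a, 2): bitmap=FFF..... | a=[1, 0, 2]
unlink(a): bitmap=........ | 
create(a): bitmap=F....... | a=[0]
create(c): bitmap=FF...... | a=[0] c=[1]
unlink(c): bitmap=F....... | a=[0]
append(a, 1): bitmap=FF...... | a=[0, 1]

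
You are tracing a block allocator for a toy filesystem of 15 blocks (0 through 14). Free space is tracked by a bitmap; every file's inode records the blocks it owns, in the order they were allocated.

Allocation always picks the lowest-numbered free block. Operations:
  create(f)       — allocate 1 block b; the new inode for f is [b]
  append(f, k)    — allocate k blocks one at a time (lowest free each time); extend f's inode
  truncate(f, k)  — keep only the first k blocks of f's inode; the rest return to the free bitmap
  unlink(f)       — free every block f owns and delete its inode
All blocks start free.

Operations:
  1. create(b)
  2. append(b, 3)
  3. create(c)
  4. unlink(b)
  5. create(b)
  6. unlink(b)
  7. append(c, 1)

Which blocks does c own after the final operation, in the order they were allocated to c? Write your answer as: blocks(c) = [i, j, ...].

blocks(c) = [4, 0]

after create(b) → b:[0]  free=[F..............]
after append(b, 3) → b:[0, 1, 2, 3]  free=[FFFF...........]
after create(c) → b:[0, 1, 2, 3], c:[4]  free=[FFFFF..........]
after unlink(b) → c:[4]  free=[....F..........]
after create(b) → b:[0], c:[4]  free=[F...F..........]
after unlink(b) → c:[4]  free=[....F..........]
after append(c, 1) → c:[4, 0]  free=[F...F..........]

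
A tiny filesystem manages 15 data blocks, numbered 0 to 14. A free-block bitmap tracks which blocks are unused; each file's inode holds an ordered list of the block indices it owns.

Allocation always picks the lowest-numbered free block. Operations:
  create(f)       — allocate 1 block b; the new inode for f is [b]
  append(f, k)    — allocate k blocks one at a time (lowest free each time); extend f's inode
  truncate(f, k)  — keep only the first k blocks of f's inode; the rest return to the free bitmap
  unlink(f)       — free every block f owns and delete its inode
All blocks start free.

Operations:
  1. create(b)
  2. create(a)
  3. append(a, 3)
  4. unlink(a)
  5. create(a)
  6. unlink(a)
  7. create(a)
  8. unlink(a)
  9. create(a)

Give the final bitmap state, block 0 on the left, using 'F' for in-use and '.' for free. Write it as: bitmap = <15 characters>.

[1] create(b) — b=0 (map F..............)
[2] create(a) — a=1 b=0 (map FF.............)
[3] append(a, 3) — a=1,2,3,4 b=0 (map FFFFF..........)
[4] unlink(a) — b=0 (map F..............)
[5] create(a) — a=1 b=0 (map FF.............)
[6] unlink(a) — b=0 (map F..............)
[7] create(a) — a=1 b=0 (map FF.............)
[8] unlink(a) — b=0 (map F..............)
[9] create(a) — a=1 b=0 (map FF.............)

bitmap = FF.............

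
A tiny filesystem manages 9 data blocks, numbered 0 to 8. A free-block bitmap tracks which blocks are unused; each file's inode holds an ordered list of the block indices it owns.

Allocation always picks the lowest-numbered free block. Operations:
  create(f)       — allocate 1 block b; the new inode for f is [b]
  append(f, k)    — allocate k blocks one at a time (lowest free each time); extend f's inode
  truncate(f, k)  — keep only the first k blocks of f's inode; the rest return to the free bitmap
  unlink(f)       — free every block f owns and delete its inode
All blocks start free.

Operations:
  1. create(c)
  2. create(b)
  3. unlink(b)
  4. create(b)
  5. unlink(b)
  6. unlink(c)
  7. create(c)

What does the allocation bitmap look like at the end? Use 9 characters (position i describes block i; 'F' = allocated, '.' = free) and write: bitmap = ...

bitmap = F........

after create(c) → c:[0]  free=[F........]
after create(b) → b:[1], c:[0]  free=[FF.......]
after unlink(b) → c:[0]  free=[F........]
after create(b) → b:[1], c:[0]  free=[FF.......]
after unlink(b) → c:[0]  free=[F........]
after unlink(c) →   free=[.........]
after create(c) → c:[0]  free=[F........]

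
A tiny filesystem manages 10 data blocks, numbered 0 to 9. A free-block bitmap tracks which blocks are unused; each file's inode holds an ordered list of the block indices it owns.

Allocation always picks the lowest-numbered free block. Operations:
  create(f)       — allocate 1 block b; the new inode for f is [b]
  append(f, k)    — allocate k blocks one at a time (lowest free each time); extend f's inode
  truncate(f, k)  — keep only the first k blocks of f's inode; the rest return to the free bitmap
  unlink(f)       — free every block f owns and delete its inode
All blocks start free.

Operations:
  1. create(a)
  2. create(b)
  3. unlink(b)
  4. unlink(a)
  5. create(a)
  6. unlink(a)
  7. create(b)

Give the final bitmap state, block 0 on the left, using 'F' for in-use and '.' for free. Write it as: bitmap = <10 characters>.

after create(a) → a:[0]  free=[F.........]
after create(b) → a:[0], b:[1]  free=[FF........]
after unlink(b) → a:[0]  free=[F.........]
after unlink(a) →   free=[..........]
after create(a) → a:[0]  free=[F.........]
after unlink(a) →   free=[..........]
after create(b) → b:[0]  free=[F.........]

bitmap = F.........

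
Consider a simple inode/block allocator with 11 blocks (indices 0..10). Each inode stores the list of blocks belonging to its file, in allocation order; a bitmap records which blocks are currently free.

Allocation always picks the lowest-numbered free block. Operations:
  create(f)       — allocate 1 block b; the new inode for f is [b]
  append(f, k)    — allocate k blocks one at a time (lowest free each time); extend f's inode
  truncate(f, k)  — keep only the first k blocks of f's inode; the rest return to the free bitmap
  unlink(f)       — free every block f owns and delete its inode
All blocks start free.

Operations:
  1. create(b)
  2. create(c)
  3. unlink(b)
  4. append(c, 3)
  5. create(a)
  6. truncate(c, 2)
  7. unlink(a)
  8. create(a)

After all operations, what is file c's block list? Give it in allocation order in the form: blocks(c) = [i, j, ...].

blocks(c) = [1, 0]

[1] create(b) — b=0 (map F..........)
[2] create(c) — b=0 c=1 (map FF.........)
[3] unlink(b) — c=1 (map .F.........)
[4] append(c, 3) — c=1,0,2,3 (map FFFF.......)
[5] create(a) — a=4 c=1,0,2,3 (map FFFFF......)
[6] truncate(c, 2) — a=4 c=1,0 (map FF..F......)
[7] unlink(a) — c=1,0 (map FF.........)
[8] create(a) — a=2 c=1,0 (map FFF........)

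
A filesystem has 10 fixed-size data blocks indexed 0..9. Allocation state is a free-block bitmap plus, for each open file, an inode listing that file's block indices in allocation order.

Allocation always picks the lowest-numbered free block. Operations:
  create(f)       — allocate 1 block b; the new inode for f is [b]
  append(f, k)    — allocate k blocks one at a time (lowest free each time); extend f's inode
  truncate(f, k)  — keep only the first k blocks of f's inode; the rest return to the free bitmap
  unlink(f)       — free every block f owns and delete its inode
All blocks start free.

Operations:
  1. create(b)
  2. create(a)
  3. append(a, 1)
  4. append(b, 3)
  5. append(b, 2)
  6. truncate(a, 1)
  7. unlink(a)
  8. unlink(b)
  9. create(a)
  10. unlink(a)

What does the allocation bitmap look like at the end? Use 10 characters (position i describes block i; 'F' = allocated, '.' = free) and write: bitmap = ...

bitmap = ..........

create(b): bitmap=F......... | b=[0]
create(a): bitmap=FF........ | a=[1] b=[0]
append(a, 1): bitmap=FFF....... | a=[1, 2] b=[0]
append(b, 3): bitmap=FFFFFF.... | a=[1, 2] b=[0, 3, 4, 5]
append(b, 2): bitmap=FFFFFFFF.. | a=[1, 2] b=[0, 3, 4, 5, 6, 7]
truncate(a, 1): bitmap=FF.FFFFF.. | a=[1] b=[0, 3, 4, 5, 6, 7]
unlink(a): bitmap=F..FFFFF.. | b=[0, 3, 4, 5, 6, 7]
unlink(b): bitmap=.......... | 
create(a): bitmap=F......... | a=[0]
unlink(a): bitmap=.......... | 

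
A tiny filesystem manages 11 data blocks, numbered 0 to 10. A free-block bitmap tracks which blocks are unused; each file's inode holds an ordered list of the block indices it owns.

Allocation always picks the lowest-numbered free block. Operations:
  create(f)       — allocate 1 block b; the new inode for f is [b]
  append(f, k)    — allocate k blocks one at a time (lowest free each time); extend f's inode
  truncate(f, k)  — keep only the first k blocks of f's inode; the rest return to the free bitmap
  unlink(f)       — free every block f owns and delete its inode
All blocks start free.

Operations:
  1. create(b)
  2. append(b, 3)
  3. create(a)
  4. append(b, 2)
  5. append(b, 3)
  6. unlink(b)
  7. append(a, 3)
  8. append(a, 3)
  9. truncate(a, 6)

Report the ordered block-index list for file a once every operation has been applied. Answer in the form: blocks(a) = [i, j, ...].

blocks(a) = [4, 0, 1, 2, 3, 5]

  1. create(b)  ⇒  F..........  {b→[0]}
  2. append(b, 3)  ⇒  FFFF.......  {b→[0, 1, 2, 3]}
  3. create(a)  ⇒  FFFFF......  {a→[4]; b→[0, 1, 2, 3]}
  4. append(b, 2)  ⇒  FFFFFFF....  {a→[4]; b→[0, 1, 2, 3, 5, 6]}
  5. append(b, 3)  ⇒  FFFFFFFFFF.  {a→[4]; b→[0, 1, 2, 3, 5, 6, 7, 8, 9]}
  6. unlink(b)  ⇒  ....F......  {a→[4]}
  7. append(a, 3)  ⇒  FFF.F......  {a→[4, 0, 1, 2]}
  8. append(a, 3)  ⇒  FFFFFFF....  {a→[4, 0, 1, 2, 3, 5, 6]}
  9. truncate(a, 6)  ⇒  FFFFFF.....  {a→[4, 0, 1, 2, 3, 5]}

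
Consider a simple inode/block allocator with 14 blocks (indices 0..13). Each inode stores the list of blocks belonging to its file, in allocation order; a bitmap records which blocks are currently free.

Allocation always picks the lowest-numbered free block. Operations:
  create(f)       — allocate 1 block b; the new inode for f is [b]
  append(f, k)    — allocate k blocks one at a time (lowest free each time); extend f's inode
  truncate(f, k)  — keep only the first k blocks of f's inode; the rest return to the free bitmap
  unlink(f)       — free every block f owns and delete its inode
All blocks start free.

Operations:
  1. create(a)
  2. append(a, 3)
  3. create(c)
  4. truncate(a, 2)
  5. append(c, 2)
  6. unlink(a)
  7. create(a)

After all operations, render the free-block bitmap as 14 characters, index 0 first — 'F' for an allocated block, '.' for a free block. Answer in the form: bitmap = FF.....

after create(a) → a:[0]  free=[F.............]
after append(a, 3) → a:[0, 1, 2, 3]  free=[FFFF..........]
after create(c) → a:[0, 1, 2, 3], c:[4]  free=[FFFFF.........]
after truncate(a, 2) → a:[0, 1], c:[4]  free=[FF..F.........]
after append(c, 2) → a:[0, 1], c:[4, 2, 3]  free=[FFFFF.........]
after unlink(a) → c:[4, 2, 3]  free=[..FFF.........]
after create(a) → a:[0], c:[4, 2, 3]  free=[F.FFF.........]

bitmap = F.FFF.........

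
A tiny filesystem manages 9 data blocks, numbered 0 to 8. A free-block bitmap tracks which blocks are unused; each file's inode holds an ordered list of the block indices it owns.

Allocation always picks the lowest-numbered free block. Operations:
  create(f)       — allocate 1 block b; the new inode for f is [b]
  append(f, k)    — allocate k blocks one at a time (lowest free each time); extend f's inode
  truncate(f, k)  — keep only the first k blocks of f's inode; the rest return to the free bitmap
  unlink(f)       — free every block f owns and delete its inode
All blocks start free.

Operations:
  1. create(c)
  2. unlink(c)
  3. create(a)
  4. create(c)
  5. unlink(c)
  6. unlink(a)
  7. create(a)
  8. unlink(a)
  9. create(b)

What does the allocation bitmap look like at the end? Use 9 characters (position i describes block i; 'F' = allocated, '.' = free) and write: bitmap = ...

bitmap = F........

[1] create(c) — c=0 (map F........)
[2] unlink(c) —  (map .........)
[3] create(a) — a=0 (map F........)
[4] create(c) — a=0 c=1 (map FF.......)
[5] unlink(c) — a=0 (map F........)
[6] unlink(a) —  (map .........)
[7] create(a) — a=0 (map F........)
[8] unlink(a) —  (map .........)
[9] create(b) — b=0 (map F........)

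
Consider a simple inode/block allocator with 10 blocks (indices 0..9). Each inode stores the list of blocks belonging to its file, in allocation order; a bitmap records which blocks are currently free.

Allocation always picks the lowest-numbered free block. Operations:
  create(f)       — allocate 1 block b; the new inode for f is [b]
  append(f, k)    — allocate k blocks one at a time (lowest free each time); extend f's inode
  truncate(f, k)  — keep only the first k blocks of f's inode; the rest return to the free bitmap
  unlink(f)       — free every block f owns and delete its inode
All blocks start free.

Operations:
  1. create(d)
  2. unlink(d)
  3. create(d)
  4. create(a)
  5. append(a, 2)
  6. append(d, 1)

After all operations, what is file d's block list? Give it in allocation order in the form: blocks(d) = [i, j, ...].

blocks(d) = [0, 4]

create(d): bitmap=F......... | d=[0]
unlink(d): bitmap=.......... | 
create(d): bitmap=F......... | d=[0]
create(a): bitmap=FF........ | a=[1] d=[0]
append(a, 2): bitmap=FFFF...... | a=[1, 2, 3] d=[0]
append(d, 1): bitmap=FFFFF..... | a=[1, 2, 3] d=[0, 4]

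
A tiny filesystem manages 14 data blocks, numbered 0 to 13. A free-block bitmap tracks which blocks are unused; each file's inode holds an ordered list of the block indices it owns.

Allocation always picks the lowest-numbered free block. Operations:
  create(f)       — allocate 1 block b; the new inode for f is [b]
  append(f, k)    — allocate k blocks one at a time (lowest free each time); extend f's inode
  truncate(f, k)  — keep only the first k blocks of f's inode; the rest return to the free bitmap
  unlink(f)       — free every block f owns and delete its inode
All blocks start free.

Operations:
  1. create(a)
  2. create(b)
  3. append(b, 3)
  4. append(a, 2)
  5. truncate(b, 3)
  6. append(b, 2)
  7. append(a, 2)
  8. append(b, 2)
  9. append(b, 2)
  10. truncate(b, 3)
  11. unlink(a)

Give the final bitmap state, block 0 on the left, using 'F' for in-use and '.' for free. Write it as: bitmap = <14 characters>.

bitmap = .FFF..........

[1] create(a) — a=0 (map F.............)
[2] create(b) — a=0 b=1 (map FF............)
[3] append(b, 3) — a=0 b=1,2,3,4 (map FFFFF.........)
[4] append(a, 2) — a=0,5,6 b=1,2,3,4 (map FFFFFFF.......)
[5] truncate(b, 3) — a=0,5,6 b=1,2,3 (map FFFF.FF.......)
[6] append(b, 2) — a=0,5,6 b=1,2,3,4,7 (map FFFFFFFF......)
[7] append(a, 2) — a=0,5,6,8,9 b=1,2,3,4,7 (map FFFFFFFFFF....)
[8] append(b, 2) — a=0,5,6,8,9 b=1,2,3,4,7,10,11 (map FFFFFFFFFFFF..)
[9] append(b, 2) — a=0,5,6,8,9 b=1,2,3,4,7,10,11,12,13 (map FFFFFFFFFFFFFF)
[10] truncate(b, 3) — a=0,5,6,8,9 b=1,2,3 (map FFFF.FF.FF....)
[11] unlink(a) — b=1,2,3 (map .FFF..........)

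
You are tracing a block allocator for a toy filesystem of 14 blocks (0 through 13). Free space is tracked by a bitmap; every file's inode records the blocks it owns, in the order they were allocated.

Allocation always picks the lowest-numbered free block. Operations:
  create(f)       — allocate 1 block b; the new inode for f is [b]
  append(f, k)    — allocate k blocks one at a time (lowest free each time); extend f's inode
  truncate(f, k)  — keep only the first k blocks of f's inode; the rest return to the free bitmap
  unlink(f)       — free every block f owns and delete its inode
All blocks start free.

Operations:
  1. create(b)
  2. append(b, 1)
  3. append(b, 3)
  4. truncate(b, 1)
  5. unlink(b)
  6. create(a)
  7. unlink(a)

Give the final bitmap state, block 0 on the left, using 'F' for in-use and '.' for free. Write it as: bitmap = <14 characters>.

after create(b) → b:[0]  free=[F.............]
after append(b, 1) → b:[0, 1]  free=[FF............]
after append(b, 3) → b:[0, 1, 2, 3, 4]  free=[FFFFF.........]
after truncate(b, 1) → b:[0]  free=[F.............]
after unlink(b) →   free=[..............]
after create(a) → a:[0]  free=[F.............]
after unlink(a) →   free=[..............]

bitmap = ..............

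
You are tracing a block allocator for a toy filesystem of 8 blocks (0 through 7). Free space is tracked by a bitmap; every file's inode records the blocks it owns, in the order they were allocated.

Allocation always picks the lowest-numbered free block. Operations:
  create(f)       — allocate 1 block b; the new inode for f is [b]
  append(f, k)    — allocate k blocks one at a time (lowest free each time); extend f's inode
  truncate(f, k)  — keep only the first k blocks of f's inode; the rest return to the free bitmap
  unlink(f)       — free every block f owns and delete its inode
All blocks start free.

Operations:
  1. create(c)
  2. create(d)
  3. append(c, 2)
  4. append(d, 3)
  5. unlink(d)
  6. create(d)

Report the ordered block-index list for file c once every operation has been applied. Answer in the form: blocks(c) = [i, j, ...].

blocks(c) = [0, 2, 3]

create(c): bitmap=F....... | c=[0]
create(d): bitmap=FF...... | c=[0] d=[1]
append(c, 2): bitmap=FFFF.... | c=[0, 2, 3] d=[1]
append(d, 3): bitmap=FFFFFFF. | c=[0, 2, 3] d=[1, 4, 5, 6]
unlink(d): bitmap=F.FF.... | c=[0, 2, 3]
create(d): bitmap=FFFF.... | c=[0, 2, 3] d=[1]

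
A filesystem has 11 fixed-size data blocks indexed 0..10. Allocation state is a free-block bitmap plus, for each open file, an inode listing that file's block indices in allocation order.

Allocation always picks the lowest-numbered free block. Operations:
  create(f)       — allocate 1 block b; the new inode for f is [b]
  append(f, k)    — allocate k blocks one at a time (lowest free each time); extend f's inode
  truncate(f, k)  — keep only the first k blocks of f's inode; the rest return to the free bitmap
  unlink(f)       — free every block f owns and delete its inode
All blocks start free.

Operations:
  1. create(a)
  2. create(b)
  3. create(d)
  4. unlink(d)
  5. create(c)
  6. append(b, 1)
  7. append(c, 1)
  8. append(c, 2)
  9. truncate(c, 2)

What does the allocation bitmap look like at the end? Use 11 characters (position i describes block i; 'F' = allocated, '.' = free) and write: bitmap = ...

bitmap = FFFFF......

  1. create(a)  ⇒  F..........  {a→[0]}
  2. create(b)  ⇒  FF.........  {a→[0]; b→[1]}
  3. create(d)  ⇒  FFF........  {a→[0]; b→[1]; d→[2]}
  4. unlink(d)  ⇒  FF.........  {a→[0]; b→[1]}
  5. create(c)  ⇒  FFF........  {a→[0]; b→[1]; c→[2]}
  6. append(b, 1)  ⇒  FFFF.......  {a→[0]; b→[1, 3]; c→[2]}
  7. append(c, 1)  ⇒  FFFFF......  {a→[0]; b→[1, 3]; c→[2, 4]}
  8. append(c, 2)  ⇒  FFFFFFF....  {a→[0]; b→[1, 3]; c→[2, 4, 5, 6]}
  9. truncate(c, 2)  ⇒  FFFFF......  {a→[0]; b→[1, 3]; c→[2, 4]}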